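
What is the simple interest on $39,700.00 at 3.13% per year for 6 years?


Formula: I = P * r * t
Substituting: I = $39,700.00 * 0.0313 * 6
Step: I = $39,700.00 * 0.1878
I = $7,455.66

$7,455.66


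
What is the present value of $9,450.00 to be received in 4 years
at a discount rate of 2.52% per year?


Formula: PV = FV / (1 + r)^n
Substituting: PV = $9,450.00 / (1 + 0.0252)^4
Discount factor: (1.0252)^4 = 1.104675
PV = $9,450.00 / 1.104675 = $8,554.55

$8,554.55


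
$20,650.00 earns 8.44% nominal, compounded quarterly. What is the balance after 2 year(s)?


Formula: FV = P * (1 + r/m)^(m*t)
Period rate: r/m = 0.0844 / 4 = 0.0211
Total periods: m*t = 4 * 2 = 8
Growth factor: (1 + 0.0211)^8 = 1.181806
FV = $20,650.00 * 1.181806 = $24,404.29

$24,404.29


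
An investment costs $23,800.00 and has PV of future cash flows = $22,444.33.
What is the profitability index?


Formula: PI = PV(cash flows) / initial investment
Substituting: PI = $22,444.33 / $23,800.00
PI = 0.943

0.943


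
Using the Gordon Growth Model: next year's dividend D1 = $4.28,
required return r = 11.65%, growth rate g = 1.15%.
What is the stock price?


Formula: P = D1 / (r - g)
Spread: r - g = 0.1165 - 0.0115 = 0.105
Substituting: P = $4.28 / 0.105
P = $40.76

$40.76


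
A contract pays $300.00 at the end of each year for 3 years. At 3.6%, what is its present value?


Formula: PV = PMT * (1 - (1+r)^(-n)) / r
Discount factor: (1 + 0.036)^(-3) = 0.899333
Bracket: 1 - 0.899333 = 0.100667
PV = $300.00 * 0.100667 / 0.036 = $838.89

$838.89


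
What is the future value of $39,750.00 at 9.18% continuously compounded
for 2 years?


Formula: FV = P * e^(r*t)
Exponent: r*t = 0.0918 * 2 = 0.1836
e^(0.1836) = 1.201535
FV = $39,750.00 * 1.201535 = $47,761.02

$47,761.02


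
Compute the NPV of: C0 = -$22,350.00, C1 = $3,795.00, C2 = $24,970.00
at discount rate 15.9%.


Formula: NPV = C0 + C1/(1+r) + C2/(1+r)^2
Discount C1: $3,795.00 / (1 + 0.159) = $3,274.37
Discount C2: $24,970.00 / (1 + 0.159)^2 = $18,588.81
NPV = -$22,350.00 + $3,274.37 + $18,588.81 = -$486.81

-$486.81


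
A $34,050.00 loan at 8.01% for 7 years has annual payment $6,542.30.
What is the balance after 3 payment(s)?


Formula: Balance = PV*(1+r)^k - PMT*((1+r)^k - 1)/r
Growth: (1 + 0.0801)^3 = 1.260062
Accumulated factor: ((1+r)^k - 1)/r = 3.246716
Balance = $34,050.00 * 1.260062 - $6,542.30 * 3.246716
Balance = $21,664.12

$21,664.12


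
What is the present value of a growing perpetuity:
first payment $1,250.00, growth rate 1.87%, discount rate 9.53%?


Formula: PV = C / (r - g)
Spread: r - g = 0.0953 - 0.0187 = 0.0766
Substituting: PV = $1,250.00 / 0.0766
PV = $16,318.54

$16,318.54


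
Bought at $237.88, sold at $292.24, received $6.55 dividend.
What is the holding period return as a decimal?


Formula: HPR = (P1 - P0 + D) / P0
Gain: $292.24 - $237.88 + $6.55 = $60.91
HPR = $60.91 / $237.88 = 0.2561

0.2561


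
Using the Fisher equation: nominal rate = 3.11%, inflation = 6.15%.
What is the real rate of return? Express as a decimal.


Formula: (1 + r_real) = (1 + r_nom) / (1 + inflation)
Substituting: (1 + r_real) = 1.0311 / 1.0615
(1 + r_real) = 0.971361
r_real = 0.971361 - 1 = -0.028639

-0.028639


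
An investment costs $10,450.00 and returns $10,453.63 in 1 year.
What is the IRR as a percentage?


Formula: IRR = C1/C0 - 1
Substituting: IRR = $10,453.63 / $10,450.00 - 1
Ratio: 1.000347 - 1 = 0.000347
IRR = 0.0347%

0.0347%


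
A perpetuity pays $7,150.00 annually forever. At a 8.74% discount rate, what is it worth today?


Formula: PV = C / r
Substituting: PV = $7,150.00 / 0.0874
PV = $81,807.78

$81,807.78


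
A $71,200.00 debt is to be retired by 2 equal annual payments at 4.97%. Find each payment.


Formula: PMT = PV * r / (1 - (1+r)^(-n))
Denominator: 1 - (1 + 0.0497)^(-2) = 0.092452
Numerator: $71,200.00 * 0.0497 = 3538.64
PMT = 3538.64 / 0.092452 = $38,275.43

$38,275.43


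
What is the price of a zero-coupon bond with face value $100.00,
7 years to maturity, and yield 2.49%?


Formula: Price = FV / (1 + r)^n
Substituting: Price = $100.00 / (1 + 0.0249)^7
Discount factor: (1.0249)^7 = 1.187874
Price = $100.00 / 1.187874 = $84.18

$84.18


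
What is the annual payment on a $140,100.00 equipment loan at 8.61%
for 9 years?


Formula: PMT = PV * r / (1 - (1+r)^(-n))
Denominator: 1 - (1 + 0.0861)^(-9) = 0.524477
Numerator: $140,100.00 * 0.0861 = 12062.61
PMT = 12062.61 / 0.524477 = $22,999.32

$22,999.32


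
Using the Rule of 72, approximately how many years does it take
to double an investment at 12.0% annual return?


Formula: Years ≈ 72 / r
Substituting: Years ≈ 72 / 12.0
Years ≈ 6.0

6.0 years


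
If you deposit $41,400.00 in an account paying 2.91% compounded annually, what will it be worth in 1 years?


Formula: FV = P * (1 + r)^n
Substituting: FV = $41,400.00 * (1 + 0.0291)^1
Growth factor: (1.0291)^1 = 1.0291
FV = $41,400.00 * 1.0291 = $42,604.74

$42,604.74


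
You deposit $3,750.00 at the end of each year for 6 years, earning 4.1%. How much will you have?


Formula: FV = PMT * ((1+r)^n - 1) / r
Growth factor: (1 + 0.041)^6 = 1.272637
Numerator: 1.272637 - 1 = 0.272637
FV = $3,750.00 * 0.272637 / 0.041 = $24,936.27

$24,936.27


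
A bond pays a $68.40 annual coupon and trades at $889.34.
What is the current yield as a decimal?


Formula: Current yield = annual coupon / price
Substituting: CY = $68.40 / $889.34
CY = 0.076911

0.076911


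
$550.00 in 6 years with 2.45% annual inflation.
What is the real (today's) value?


Formula: Real value = nominal / (1 + inflation)^years
Price level: (1 + 0.0245)^6 = 1.156303
Real value = $550.00 / 1.156303 = $475.65

$475.65


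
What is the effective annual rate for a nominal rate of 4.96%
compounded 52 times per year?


Formula: EAR = (1 + r/m)^m - 1
Period rate: r/m = 0.0496 / 52 = 0.000954
Compounding: (1 + 0.000954)^52 = 1.050826
EAR = 1.050826 - 1 = 0.050826

0.050826


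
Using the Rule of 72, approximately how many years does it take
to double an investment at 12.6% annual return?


Formula: Years ≈ 72 / r
Substituting: Years ≈ 72 / 12.6
Years ≈ 5.7

5.7 years


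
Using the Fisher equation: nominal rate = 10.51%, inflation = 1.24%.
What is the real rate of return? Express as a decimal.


Formula: (1 + r_real) = (1 + r_nom) / (1 + inflation)
Substituting: (1 + r_real) = 1.1051 / 1.0124
(1 + r_real) = 1.091565
r_real = 1.091565 - 1 = 0.091565

0.091565


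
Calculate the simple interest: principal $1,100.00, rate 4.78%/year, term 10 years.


Formula: I = P * r * t
Substituting: I = $1,100.00 * 0.0478 * 10
Step: I = $1,100.00 * 0.478
I = $525.80

$525.80


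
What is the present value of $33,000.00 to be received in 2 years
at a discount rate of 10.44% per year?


Formula: PV = FV / (1 + r)^n
Substituting: PV = $33,000.00 / (1 + 0.1044)^2
Discount factor: (1.1044)^2 = 1.219699
PV = $33,000.00 / 1.219699 = $27,055.85

$27,055.85


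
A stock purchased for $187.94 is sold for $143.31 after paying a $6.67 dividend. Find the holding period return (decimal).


Formula: HPR = (P1 - P0 + D) / P0
Gain: $143.31 - $187.94 + $6.67 = -$37.96
HPR = -$37.96 / $187.94 = -0.202

-0.202


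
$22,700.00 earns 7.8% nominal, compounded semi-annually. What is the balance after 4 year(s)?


Formula: FV = P * (1 + r/m)^(m*t)
Period rate: r/m = 0.078 / 2 = 0.039
Total periods: m*t = 2 * 4 = 8
Growth factor: (1 + 0.039)^8 = 1.358077
FV = $22,700.00 * 1.358077 = $30,828.35

$30,828.35


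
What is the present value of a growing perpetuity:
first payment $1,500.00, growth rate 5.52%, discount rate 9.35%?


Formula: PV = C / (r - g)
Spread: r - g = 0.0935 - 0.0552 = 0.0383
Substituting: PV = $1,500.00 / 0.0383
PV = $39,164.49

$39,164.49


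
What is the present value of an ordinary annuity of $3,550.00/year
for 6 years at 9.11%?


Formula: PV = PMT * (1 - (1+r)^(-n)) / r
Discount factor: (1 + 0.0911)^(-6) = 0.59267
Bracket: 1 - 0.59267 = 0.40733
PV = $3,550.00 * 0.40733 / 0.0911 = $15,872.92

$15,872.92


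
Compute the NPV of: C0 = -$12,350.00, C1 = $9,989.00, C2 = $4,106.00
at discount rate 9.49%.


Formula: NPV = C0 + C1/(1+r) + C2/(1+r)^2
Discount C1: $9,989.00 / (1 + 0.0949) = $9,123.21
Discount C2: $4,106.00 / (1 + 0.0949)^2 = $3,425.07
NPV = -$12,350.00 + $9,123.21 + $3,425.07 = $198.28

$198.28


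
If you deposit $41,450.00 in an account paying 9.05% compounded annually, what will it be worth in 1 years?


Formula: FV = P * (1 + r)^n
Substituting: FV = $41,450.00 * (1 + 0.0905)^1
Growth factor: (1.0905)^1 = 1.0905
FV = $41,450.00 * 1.0905 = $45,201.23

$45,201.23


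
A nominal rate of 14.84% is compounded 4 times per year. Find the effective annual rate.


Formula: EAR = (1 + r/m)^m - 1
Period rate: r/m = 0.1484 / 4 = 0.0371
Compounding: (1 + 0.0371)^4 = 1.156865
EAR = 1.156865 - 1 = 0.156865

0.156865


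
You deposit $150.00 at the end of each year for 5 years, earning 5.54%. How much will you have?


Formula: FV = PMT * ((1+r)^n - 1) / r
Growth factor: (1 + 0.0554)^5 = 1.30944
Numerator: 1.30944 - 1 = 0.30944
FV = $150.00 * 0.30944 / 0.0554 = $837.83

$837.83


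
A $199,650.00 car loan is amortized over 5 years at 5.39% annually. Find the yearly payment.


Formula: PMT = PV * r / (1 - (1+r)^(-n))
Denominator: 1 - (1 + 0.0539)^(-5) = 0.230864
Numerator: $199,650.00 * 0.0539 = 10761.135
PMT = 10761.135 / 0.230864 = $46,612.38

$46,612.38


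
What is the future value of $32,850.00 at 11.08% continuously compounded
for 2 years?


Formula: FV = P * e^(r*t)
Exponent: r*t = 0.1108 * 2 = 0.2216
e^(0.2216) = 1.248072
FV = $32,850.00 * 1.248072 = $40,999.17

$40,999.17


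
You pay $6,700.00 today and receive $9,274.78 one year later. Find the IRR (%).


Formula: IRR = C1/C0 - 1
Substituting: IRR = $9,274.78 / $6,700.00 - 1
Ratio: 1.384296 - 1 = 0.384296
IRR = 38.4296%

38.4296%


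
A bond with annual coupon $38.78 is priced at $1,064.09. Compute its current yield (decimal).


Formula: Current yield = annual coupon / price
Substituting: CY = $38.78 / $1,064.09
CY = 0.036444

0.036444


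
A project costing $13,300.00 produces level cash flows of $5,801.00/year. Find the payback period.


Formula: Payback = investment / annual cash flow
Substituting: Payback = $13,300.00 / $5,801.00
Payback = 2.2927 years

2.2927 years


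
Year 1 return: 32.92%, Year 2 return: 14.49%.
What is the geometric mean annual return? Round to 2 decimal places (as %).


Formula: Geometric mean = ((1+r1)*(1+r2))^(1/2) - 1
Product: (1 + 0.3292) * (1 + 0.1449) = 1.3292 * 1.1449 = 1.521801
Square root: 1.521801^0.5 = 1.233613
Geometric mean = 1.233613 - 1 = 0.233613
As percentage: 23.36%

23.36%


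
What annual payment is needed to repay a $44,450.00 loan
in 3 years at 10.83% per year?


Formula: PMT = PV * r / (1 - (1+r)^(-n))
Denominator: 1 - (1 + 0.1083)^(-3) = 0.265439
Numerator: $44,450.00 * 0.1083 = 4813.935
PMT = 4813.935 / 0.265439 = $18,135.76

$18,135.76


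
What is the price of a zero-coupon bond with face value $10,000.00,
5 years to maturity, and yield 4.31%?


Formula: Price = FV / (1 + r)^n
Substituting: Price = $10,000.00 / (1 + 0.0431)^5
Discount factor: (1.0431)^5 = 1.234894
Price = $10,000.00 / 1.234894 = $8,097.86

$8,097.86


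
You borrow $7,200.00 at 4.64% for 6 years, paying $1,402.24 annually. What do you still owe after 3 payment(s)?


Formula: Balance = PV*(1+r)^k - PMT*((1+r)^k - 1)/r
Growth: (1 + 0.0464)^3 = 1.145759
Accumulated factor: ((1+r)^k - 1)/r = 3.141353
Balance = $7,200.00 * 1.145759 - $1,402.24 * 3.141353
Balance = $3,844.53

$3,844.53


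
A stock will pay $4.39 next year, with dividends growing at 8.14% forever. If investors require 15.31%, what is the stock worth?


Formula: P = D1 / (r - g)
Spread: r - g = 0.1531 - 0.0814 = 0.0717
Substituting: P = $4.39 / 0.0717
P = $61.23

$61.23


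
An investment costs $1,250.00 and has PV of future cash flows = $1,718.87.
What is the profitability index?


Formula: PI = PV(cash flows) / initial investment
Substituting: PI = $1,718.87 / $1,250.00
PI = 1.3751

1.3751


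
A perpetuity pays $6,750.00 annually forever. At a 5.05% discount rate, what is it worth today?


Formula: PV = C / r
Substituting: PV = $6,750.00 / 0.0505
PV = $133,663.37

$133,663.37


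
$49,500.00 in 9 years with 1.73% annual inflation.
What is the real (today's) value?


Formula: Real value = nominal / (1 + inflation)^years
Price level: (1 + 0.0173)^9 = 1.166921
Real value = $49,500.00 / 1.166921 = $42,419.33

$42,419.33


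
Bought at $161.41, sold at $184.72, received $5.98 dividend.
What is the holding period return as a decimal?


Formula: HPR = (P1 - P0 + D) / P0
Gain: $184.72 - $161.41 + $5.98 = $29.29
HPR = $29.29 / $161.41 = 0.1815

0.1815


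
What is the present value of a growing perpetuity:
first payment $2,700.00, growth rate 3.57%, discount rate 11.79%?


Formula: PV = C / (r - g)
Spread: r - g = 0.1179 - 0.0357 = 0.0822
Substituting: PV = $2,700.00 / 0.0822
PV = $32,846.72

$32,846.72


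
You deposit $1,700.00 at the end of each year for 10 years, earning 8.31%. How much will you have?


Formula: FV = PMT * ((1+r)^n - 1) / r
Growth factor: (1 + 0.0831)^10 = 2.221701
Numerator: 2.221701 - 1 = 1.221701
FV = $1,700.00 * 1.221701 / 0.0831 = $24,992.67

$24,992.67


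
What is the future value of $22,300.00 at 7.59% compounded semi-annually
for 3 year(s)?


Formula: FV = P * (1 + r/m)^(m*t)
Period rate: r/m = 0.0759 / 2 = 0.03795
Total periods: m*t = 2 * 3 = 6
Growth factor: (1 + 0.03795)^6 = 1.250428
FV = $22,300.00 * 1.250428 = $27,884.54

$27,884.54


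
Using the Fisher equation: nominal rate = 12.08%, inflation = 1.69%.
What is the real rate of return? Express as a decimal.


Formula: (1 + r_real) = (1 + r_nom) / (1 + inflation)
Substituting: (1 + r_real) = 1.1208 / 1.0169
(1 + r_real) = 1.102173
r_real = 1.102173 - 1 = 0.102173

0.102173


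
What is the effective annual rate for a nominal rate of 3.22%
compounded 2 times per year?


Formula: EAR = (1 + r/m)^m - 1
Period rate: r/m = 0.0322 / 2 = 0.0161
Compounding: (1 + 0.0161)^2 = 1.032459
EAR = 1.032459 - 1 = 0.032459

0.032459


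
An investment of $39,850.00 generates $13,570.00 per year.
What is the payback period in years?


Formula: Payback = investment / annual cash flow
Substituting: Payback = $39,850.00 / $13,570.00
Payback = 2.9366 years

2.9366 years


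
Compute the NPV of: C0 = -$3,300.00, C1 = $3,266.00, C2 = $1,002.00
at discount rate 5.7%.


Formula: NPV = C0 + C1/(1+r) + C2/(1+r)^2
Discount C1: $3,266.00 / (1 + 0.057) = $3,089.88
Discount C2: $1,002.00 / (1 + 0.057)^2 = $896.85
NPV = -$3,300.00 + $3,089.88 + $896.85 = $686.72

$686.72


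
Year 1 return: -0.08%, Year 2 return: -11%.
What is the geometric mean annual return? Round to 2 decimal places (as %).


Formula: Geometric mean = ((1+r1)*(1+r2))^(1/2) - 1
Product: (1 + -0.0008) * (1 + -0.11) = 0.9992 * 0.89 = 0.889288
Square root: 0.889288^0.5 = 0.943021
Geometric mean = 0.943021 - 1 = -0.056979
As percentage: -5.70%

-5.70%


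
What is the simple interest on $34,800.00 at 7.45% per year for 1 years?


Formula: I = P * r * t
Substituting: I = $34,800.00 * 0.0745 * 1
Step: I = $34,800.00 * 0.0745
I = $2,592.60

$2,592.60


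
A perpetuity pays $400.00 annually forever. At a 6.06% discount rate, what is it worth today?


Formula: PV = C / r
Substituting: PV = $400.00 / 0.0606
PV = $6,600.66

$6,600.66


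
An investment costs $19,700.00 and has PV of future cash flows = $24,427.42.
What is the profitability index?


Formula: PI = PV(cash flows) / initial investment
Substituting: PI = $24,427.42 / $19,700.00
PI = 1.24

1.24


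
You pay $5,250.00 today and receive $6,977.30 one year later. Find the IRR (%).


Formula: IRR = C1/C0 - 1
Substituting: IRR = $6,977.30 / $5,250.00 - 1
Ratio: 1.32901 - 1 = 0.32901
IRR = 32.901%

32.901%


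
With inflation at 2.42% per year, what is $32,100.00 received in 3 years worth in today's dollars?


Formula: Real value = nominal / (1 + inflation)^years
Price level: (1 + 0.0242)^3 = 1.074371
Real value = $32,100.00 / 1.074371 = $29,877.94

$29,877.94


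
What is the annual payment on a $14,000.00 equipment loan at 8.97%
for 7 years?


Formula: PMT = PV * r / (1 - (1+r)^(-n))
Denominator: 1 - (1 + 0.0897)^(-7) = 0.451911
Numerator: $14,000.00 * 0.0897 = 1255.8
PMT = 1255.8 / 0.451911 = $2,778.87

$2,778.87


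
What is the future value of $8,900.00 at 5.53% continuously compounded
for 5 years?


Formula: FV = P * e^(r*t)
Exponent: r*t = 0.0553 * 5 = 0.2765
e^(0.2765) = 1.318507
FV = $8,900.00 * 1.318507 = $11,734.71

$11,734.71


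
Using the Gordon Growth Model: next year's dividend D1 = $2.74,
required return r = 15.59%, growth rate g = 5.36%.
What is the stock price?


Formula: P = D1 / (r - g)
Spread: r - g = 0.1559 - 0.0536 = 0.1023
Substituting: P = $2.74 / 0.1023
P = $26.78

$26.78


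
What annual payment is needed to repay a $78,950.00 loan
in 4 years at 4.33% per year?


Formula: PMT = PV * r / (1 - (1+r)^(-n))
Denominator: 1 - (1 + 0.0433)^(-4) = 0.15596
Numerator: $78,950.00 * 0.0433 = 3418.535
PMT = 3418.535 / 0.15596 = $21,919.34

$21,919.34


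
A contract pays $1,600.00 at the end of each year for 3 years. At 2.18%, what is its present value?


Formula: PV = PMT * (1 - (1+r)^(-n)) / r
Discount factor: (1 + 0.0218)^(-3) = 0.937351
Bracket: 1 - 0.937351 = 0.062649
PV = $1,600.00 * 0.062649 / 0.0218 = $4,598.08

$4,598.08


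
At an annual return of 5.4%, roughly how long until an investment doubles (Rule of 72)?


Formula: Years ≈ 72 / r
Substituting: Years ≈ 72 / 5.4
Years ≈ 13.3

13.3 years


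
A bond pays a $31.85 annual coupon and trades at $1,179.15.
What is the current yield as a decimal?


Formula: Current yield = annual coupon / price
Substituting: CY = $31.85 / $1,179.15
CY = 0.027011

0.027011


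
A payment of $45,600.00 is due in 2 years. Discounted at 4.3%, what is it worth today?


Formula: PV = FV / (1 + r)^n
Substituting: PV = $45,600.00 / (1 + 0.043)^2
Discount factor: (1.043)^2 = 1.087849
PV = $45,600.00 / 1.087849 = $41,917.58

$41,917.58


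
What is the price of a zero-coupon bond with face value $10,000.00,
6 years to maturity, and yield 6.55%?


Formula: Price = FV / (1 + r)^n
Substituting: Price = $10,000.00 / (1 + 0.0655)^6
Discount factor: (1.0655)^6 = 1.463257
Price = $10,000.00 / 1.463257 = $6,834.07

$6,834.07


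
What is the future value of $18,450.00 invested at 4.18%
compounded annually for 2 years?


Formula: FV = P * (1 + r)^n
Substituting: FV = $18,450.00 * (1 + 0.0418)^2
Growth factor: (1.0418)^2 = 1.085347
FV = $18,450.00 * 1.085347 = $20,024.66

$20,024.66


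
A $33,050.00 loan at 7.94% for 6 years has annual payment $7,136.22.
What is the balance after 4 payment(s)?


Formula: Balance = PV*(1+r)^k - PMT*((1+r)^k - 1)/r
Growth: (1 + 0.0794)^4 = 1.357468
Accumulated factor: ((1+r)^k - 1)/r = 4.502118
Balance = $33,050.00 * 1.357468 - $7,136.22 * 4.502118
Balance = $12,736.22

$12,736.22


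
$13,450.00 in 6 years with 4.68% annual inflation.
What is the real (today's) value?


Formula: Real value = nominal / (1 + inflation)^years
Price level: (1 + 0.0468)^6 = 1.315777
Real value = $13,450.00 / 1.315777 = $10,222.10

$10,222.10


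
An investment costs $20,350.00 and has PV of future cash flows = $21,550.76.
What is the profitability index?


Formula: PI = PV(cash flows) / initial investment
Substituting: PI = $21,550.76 / $20,350.00
PI = 1.059

1.059


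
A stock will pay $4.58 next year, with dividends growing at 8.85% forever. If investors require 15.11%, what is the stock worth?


Formula: P = D1 / (r - g)
Spread: r - g = 0.1511 - 0.0885 = 0.0626
Substituting: P = $4.58 / 0.0626
P = $73.16

$73.16


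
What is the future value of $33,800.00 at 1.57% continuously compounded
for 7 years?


Formula: FV = P * e^(r*t)
Exponent: r*t = 0.0157 * 7 = 0.1099
e^(0.1099) = 1.116166
FV = $33,800.00 * 1.116166 = $37,726.43

$37,726.43


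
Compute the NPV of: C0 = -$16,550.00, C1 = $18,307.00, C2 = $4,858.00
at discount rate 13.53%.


Formula: NPV = C0 + C1/(1+r) + C2/(1+r)^2
Discount C1: $18,307.00 / (1 + 0.1353) = $16,125.25
Discount C2: $4,858.00 / (1 + 0.1353)^2 = $3,769.09
NPV = -$16,550.00 + $16,125.25 + $3,769.09 = $3,344.34

$3,344.34


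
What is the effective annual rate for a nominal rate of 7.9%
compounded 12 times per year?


Formula: EAR = (1 + r/m)^m - 1
Period rate: r/m = 0.079 / 12 = 0.006583
Compounding: (1 + 0.006583)^12 = 1.081924
EAR = 1.081924 - 1 = 0.081924

0.081924


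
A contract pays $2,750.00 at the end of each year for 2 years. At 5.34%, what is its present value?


Formula: PV = PMT * (1 - (1+r)^(-n)) / r
Discount factor: (1 + 0.0534)^(-2) = 0.901184
Bracket: 1 - 0.901184 = 0.098816
PV = $2,750.00 * 0.098816 / 0.0534 = $5,088.85

$5,088.85


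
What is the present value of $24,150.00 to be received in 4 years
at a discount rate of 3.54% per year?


Formula: PV = FV / (1 + r)^n
Substituting: PV = $24,150.00 / (1 + 0.0354)^4
Discount factor: (1.0354)^4 = 1.149298
PV = $24,150.00 / 1.149298 = $21,012.83

$21,012.83


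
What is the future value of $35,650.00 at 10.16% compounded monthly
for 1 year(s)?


Formula: FV = P * (1 + r/m)^(m*t)
Period rate: r/m = 0.1016 / 12 = 0.008467
Total periods: m*t = 12 * 1 = 12
Growth factor: (1 + 0.008467)^12 = 1.106467
FV = $35,650.00 * 1.106467 = $39,445.56

$39,445.56


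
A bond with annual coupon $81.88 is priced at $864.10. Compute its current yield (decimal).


Formula: Current yield = annual coupon / price
Substituting: CY = $81.88 / $864.10
CY = 0.094758

0.094758


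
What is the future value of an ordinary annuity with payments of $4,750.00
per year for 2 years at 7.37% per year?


Formula: FV = PMT * ((1+r)^n - 1) / r
Growth factor: (1 + 0.0737)^2 = 1.152832
Numerator: 1.152832 - 1 = 0.152832
FV = $4,750.00 * 0.152832 / 0.0737 = $9,850.08

$9,850.08


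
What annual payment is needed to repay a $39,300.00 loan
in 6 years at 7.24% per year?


Formula: PMT = PV * r / (1 - (1+r)^(-n))
Denominator: 1 - (1 + 0.0724)^(-6) = 0.342555
Numerator: $39,300.00 * 0.0724 = 2845.32
PMT = 2845.32 / 0.342555 = $8,306.16

$8,306.16


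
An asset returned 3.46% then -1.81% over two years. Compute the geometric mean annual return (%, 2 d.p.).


Formula: Geometric mean = ((1+r1)*(1+r2))^(1/2) - 1
Product: (1 + 0.0346) * (1 + -0.0181) = 1.0346 * 0.9819 = 1.015874
Square root: 1.015874^0.5 = 1.007906
Geometric mean = 1.007906 - 1 = 0.007906
As percentage: 0.79%

0.79%


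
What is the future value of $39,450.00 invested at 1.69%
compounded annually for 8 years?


Formula: FV = P * (1 + r)^n
Substituting: FV = $39,450.00 * (1 + 0.0169)^8
Growth factor: (1.0169)^8 = 1.143473
FV = $39,450.00 * 1.143473 = $45,110.02

$45,110.02


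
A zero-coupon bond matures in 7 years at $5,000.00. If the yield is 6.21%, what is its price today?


Formula: Price = FV / (1 + r)^n
Substituting: Price = $5,000.00 / (1 + 0.0621)^7
Discount factor: (1.0621)^7 = 1.524607
Price = $5,000.00 / 1.524607 = $3,279.53

$3,279.53


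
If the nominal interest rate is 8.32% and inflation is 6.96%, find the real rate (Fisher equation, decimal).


Formula: (1 + r_real) = (1 + r_nom) / (1 + inflation)
Substituting: (1 + r_real) = 1.0832 / 1.0696
(1 + r_real) = 1.012715
r_real = 1.012715 - 1 = 0.012715

0.012715


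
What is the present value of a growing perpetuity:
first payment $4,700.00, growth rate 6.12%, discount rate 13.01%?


Formula: PV = C / (r - g)
Spread: r - g = 0.1301 - 0.0612 = 0.0689
Substituting: PV = $4,700.00 / 0.0689
PV = $68,214.80

$68,214.80


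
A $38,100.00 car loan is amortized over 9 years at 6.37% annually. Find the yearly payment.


Formula: PMT = PV * r / (1 - (1+r)^(-n))
Denominator: 1 - (1 + 0.0637)^(-9) = 0.426376
Numerator: $38,100.00 * 0.0637 = 2426.97
PMT = 2426.97 / 0.426376 = $5,692.09

$5,692.09


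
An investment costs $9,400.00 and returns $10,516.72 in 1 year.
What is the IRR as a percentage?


Formula: IRR = C1/C0 - 1
Substituting: IRR = $10,516.72 / $9,400.00 - 1
Ratio: 1.1188 - 1 = 0.1188
IRR = 11.88%

11.88%


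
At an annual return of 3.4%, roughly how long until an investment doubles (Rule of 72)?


Formula: Years ≈ 72 / r
Substituting: Years ≈ 72 / 3.4
Years ≈ 21.2

21.2 years


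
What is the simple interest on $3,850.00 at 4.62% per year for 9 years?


Formula: I = P * r * t
Substituting: I = $3,850.00 * 0.0462 * 9
Step: I = $3,850.00 * 0.4158
I = $1,600.83

$1,600.83


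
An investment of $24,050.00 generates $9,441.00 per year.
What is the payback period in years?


Formula: Payback = investment / annual cash flow
Substituting: Payback = $24,050.00 / $9,441.00
Payback = 2.5474 years

2.5474 years


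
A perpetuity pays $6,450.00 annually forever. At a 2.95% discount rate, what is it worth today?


Formula: PV = C / r
Substituting: PV = $6,450.00 / 0.0295
PV = $218,644.07

$218,644.07


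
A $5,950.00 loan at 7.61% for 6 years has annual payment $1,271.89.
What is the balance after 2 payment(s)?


Formula: Balance = PV*(1+r)^k - PMT*((1+r)^k - 1)/r
Growth: (1 + 0.0761)^2 = 1.157991
Accumulated factor: ((1+r)^k - 1)/r = 2.0761
Balance = $5,950.00 * 1.157991 - $1,271.89 * 2.0761
Balance = $4,249.48

$4,249.48


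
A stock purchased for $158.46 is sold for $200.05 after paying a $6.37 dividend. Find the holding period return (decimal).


Formula: HPR = (P1 - P0 + D) / P0
Gain: $200.05 - $158.46 + $6.37 = $47.96
HPR = $47.96 / $158.46 = 0.3027

0.3027


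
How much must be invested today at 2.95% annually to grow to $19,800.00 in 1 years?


Formula: PV = FV / (1 + r)^n
Substituting: PV = $19,800.00 / (1 + 0.0295)^1
Discount factor: (1.0295)^1 = 1.0295
PV = $19,800.00 / 1.0295 = $19,232.64

$19,232.64


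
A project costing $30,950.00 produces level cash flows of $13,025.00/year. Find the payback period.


Formula: Payback = investment / annual cash flow
Substituting: Payback = $30,950.00 / $13,025.00
Payback = 2.3762 years

2.3762 years


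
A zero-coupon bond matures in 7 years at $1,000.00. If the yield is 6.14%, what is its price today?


Formula: Price = FV / (1 + r)^n
Substituting: Price = $1,000.00 / (1 + 0.0614)^7
Discount factor: (1.0614)^7 = 1.517587
Price = $1,000.00 / 1.517587 = $658.94

$658.94


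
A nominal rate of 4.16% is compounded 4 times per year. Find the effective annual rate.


Formula: EAR = (1 + r/m)^m - 1
Period rate: r/m = 0.0416 / 4 = 0.0104
Compounding: (1 + 0.0104)^4 = 1.042253
EAR = 1.042253 - 1 = 0.042253

0.042253


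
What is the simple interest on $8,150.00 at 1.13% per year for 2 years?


Formula: I = P * r * t
Substituting: I = $8,150.00 * 0.0113 * 2
Step: I = $8,150.00 * 0.0226
I = $184.19

$184.19


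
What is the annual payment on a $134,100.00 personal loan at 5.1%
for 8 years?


Formula: PMT = PV * r / (1 - (1+r)^(-n))
Denominator: 1 - (1 + 0.051)^(-8) = 0.328295
Numerator: $134,100.00 * 0.051 = 6839.1
PMT = 6839.1 / 0.328295 = $20,832.15

$20,832.15


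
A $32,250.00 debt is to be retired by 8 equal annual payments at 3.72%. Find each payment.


Formula: PMT = PV * r / (1 - (1+r)^(-n))
Denominator: 1 - (1 + 0.0372)^(-8) = 0.253379
Numerator: $32,250.00 * 0.0372 = 1199.7
PMT = 1199.7 / 0.253379 = $4,734.80

$4,734.80


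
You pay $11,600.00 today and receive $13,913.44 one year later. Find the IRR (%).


Formula: IRR = C1/C0 - 1
Substituting: IRR = $13,913.44 / $11,600.00 - 1
Ratio: 1.199434 - 1 = 0.199434
IRR = 19.9434%

19.9434%


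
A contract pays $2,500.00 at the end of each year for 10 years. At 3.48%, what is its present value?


Formula: PV = PMT * (1 - (1+r)^(-n)) / r
Discount factor: (1 + 0.0348)^(-10) = 0.71029
Bracket: 1 - 0.71029 = 0.28971
PV = $2,500.00 * 0.28971 / 0.0348 = $20,812.49

$20,812.49


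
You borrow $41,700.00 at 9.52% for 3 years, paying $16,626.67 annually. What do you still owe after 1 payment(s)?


Formula: Balance = PV*(1+r)^k - PMT*((1+r)^k - 1)/r
Growth: (1 + 0.0952)^1 = 1.0952
Accumulated factor: ((1+r)^k - 1)/r = 1.0
Balance = $41,700.00 * 1.0952 - $16,626.67 * 1.0
Balance = $29,043.17

$29,043.17


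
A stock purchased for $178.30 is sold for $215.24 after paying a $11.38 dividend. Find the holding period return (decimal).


Formula: HPR = (P1 - P0 + D) / P0
Gain: $215.24 - $178.30 + $11.38 = $48.32
HPR = $48.32 / $178.30 = 0.271

0.271


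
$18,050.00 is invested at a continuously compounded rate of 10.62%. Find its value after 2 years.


Formula: FV = P * e^(r*t)
Exponent: r*t = 0.1062 * 2 = 0.2124
e^(0.2124) = 1.236642
FV = $18,050.00 * 1.236642 = $22,321.40

$22,321.40


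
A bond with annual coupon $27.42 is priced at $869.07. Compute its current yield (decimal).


Formula: Current yield = annual coupon / price
Substituting: CY = $27.42 / $869.07
CY = 0.031551

0.031551


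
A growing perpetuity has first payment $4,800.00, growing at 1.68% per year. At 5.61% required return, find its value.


Formula: PV = C / (r - g)
Spread: r - g = 0.0561 - 0.0168 = 0.0393
Substituting: PV = $4,800.00 / 0.0393
PV = $122,137.40

$122,137.40


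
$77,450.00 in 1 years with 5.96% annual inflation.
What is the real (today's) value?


Formula: Real value = nominal / (1 + inflation)^years
Price level: (1 + 0.0596)^1 = 1.0596
Real value = $77,450.00 / 1.0596 = $73,093.62

$73,093.62


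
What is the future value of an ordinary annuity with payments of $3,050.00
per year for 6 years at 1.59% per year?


Formula: FV = PMT * ((1+r)^n - 1) / r
Growth factor: (1 + 0.0159)^6 = 1.099274
Numerator: 1.099274 - 1 = 0.099274
FV = $3,050.00 * 0.099274 / 0.0159 = $19,043.03

$19,043.03


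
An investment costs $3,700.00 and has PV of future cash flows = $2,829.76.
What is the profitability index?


Formula: PI = PV(cash flows) / initial investment
Substituting: PI = $2,829.76 / $3,700.00
PI = 0.7648

0.7648


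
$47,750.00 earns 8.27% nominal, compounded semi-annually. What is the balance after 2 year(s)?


Formula: FV = P * (1 + r/m)^(m*t)
Period rate: r/m = 0.0827 / 2 = 0.04135
Total periods: m*t = 2 * 2 = 4
Growth factor: (1 + 0.04135)^4 = 1.175945
FV = $47,750.00 * 1.175945 = $56,151.36

$56,151.36


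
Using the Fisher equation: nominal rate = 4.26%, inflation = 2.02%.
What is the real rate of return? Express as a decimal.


Formula: (1 + r_real) = (1 + r_nom) / (1 + inflation)
Substituting: (1 + r_real) = 1.0426 / 1.0202
(1 + r_real) = 1.021956
r_real = 1.021956 - 1 = 0.021956

0.021956


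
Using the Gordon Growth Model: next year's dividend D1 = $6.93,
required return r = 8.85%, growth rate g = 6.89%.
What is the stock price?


Formula: P = D1 / (r - g)
Spread: r - g = 0.0885 - 0.0689 = 0.0196
Substituting: P = $6.93 / 0.0196
P = $353.57

$353.57


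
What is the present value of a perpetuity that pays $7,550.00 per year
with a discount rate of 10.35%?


Formula: PV = C / r
Substituting: PV = $7,550.00 / 0.1035
PV = $72,946.86

$72,946.86


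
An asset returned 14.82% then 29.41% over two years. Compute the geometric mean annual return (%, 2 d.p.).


Formula: Geometric mean = ((1+r1)*(1+r2))^(1/2) - 1
Product: (1 + 0.1482) * (1 + 0.2941) = 1.1482 * 1.2941 = 1.485886
Square root: 1.485886^0.5 = 1.218969
Geometric mean = 1.218969 - 1 = 0.218969
As percentage: 21.90%

21.90%


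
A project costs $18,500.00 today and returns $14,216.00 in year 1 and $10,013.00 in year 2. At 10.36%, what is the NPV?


Formula: NPV = C0 + C1/(1+r) + C2/(1+r)^2
Discount C1: $14,216.00 / (1 + 0.1036) = $12,881.48
Discount C2: $10,013.00 / (1 + 0.1036)^2 = $8,221.31
NPV = -$18,500.00 + $12,881.48 + $8,221.31 = $2,602.79

$2,602.79


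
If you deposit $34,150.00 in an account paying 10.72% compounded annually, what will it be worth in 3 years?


Formula: FV = P * (1 + r)^n
Substituting: FV = $34,150.00 * (1 + 0.1072)^3
Growth factor: (1.1072)^3 = 1.357307
FV = $34,150.00 * 1.357307 = $46,352.05

$46,352.05


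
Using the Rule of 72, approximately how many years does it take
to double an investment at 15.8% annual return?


Formula: Years ≈ 72 / r
Substituting: Years ≈ 72 / 15.8
Years ≈ 4.6

4.6 years


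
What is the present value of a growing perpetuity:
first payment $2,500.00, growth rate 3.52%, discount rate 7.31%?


Formula: PV = C / (r - g)
Spread: r - g = 0.0731 - 0.0352 = 0.0379
Substituting: PV = $2,500.00 / 0.0379
PV = $65,963.06

$65,963.06


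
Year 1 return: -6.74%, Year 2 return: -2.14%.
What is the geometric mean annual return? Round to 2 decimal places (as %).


Formula: Geometric mean = ((1+r1)*(1+r2))^(1/2) - 1
Product: (1 + -0.0674) * (1 + -0.0214) = 0.9326 * 0.9786 = 0.912642
Square root: 0.912642^0.5 = 0.955323
Geometric mean = 0.955323 - 1 = -0.044677
As percentage: -4.47%

-4.47%


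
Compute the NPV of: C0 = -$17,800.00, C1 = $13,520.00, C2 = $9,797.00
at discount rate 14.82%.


Formula: NPV = C0 + C1/(1+r) + C2/(1+r)^2
Discount C1: $13,520.00 / (1 + 0.1482) = $11,774.95
Discount C2: $9,797.00 / (1 + 0.1482)^2 = $7,431.18
NPV = -$17,800.00 + $11,774.95 + $7,431.18 = $1,406.14

$1,406.14


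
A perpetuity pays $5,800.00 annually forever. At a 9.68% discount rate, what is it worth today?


Formula: PV = C / r
Substituting: PV = $5,800.00 / 0.0968
PV = $59,917.36

$59,917.36


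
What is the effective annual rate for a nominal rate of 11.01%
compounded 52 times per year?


Formula: EAR = (1 + r/m)^m - 1
Period rate: r/m = 0.1101 / 52 = 0.002117
Compounding: (1 + 0.002117)^52 = 1.11626
EAR = 1.11626 - 1 = 0.11626

0.11626


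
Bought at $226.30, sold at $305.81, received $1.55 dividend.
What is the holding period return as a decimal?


Formula: HPR = (P1 - P0 + D) / P0
Gain: $305.81 - $226.30 + $1.55 = $81.06
HPR = $81.06 / $226.30 = 0.3582

0.3582


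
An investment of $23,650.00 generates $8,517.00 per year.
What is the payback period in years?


Formula: Payback = investment / annual cash flow
Substituting: Payback = $23,650.00 / $8,517.00
Payback = 2.7768 years

2.7768 years


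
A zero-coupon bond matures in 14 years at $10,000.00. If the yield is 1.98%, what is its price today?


Formula: Price = FV / (1 + r)^n
Substituting: Price = $10,000.00 / (1 + 0.0198)^14
Discount factor: (1.0198)^14 = 1.315861
Price = $10,000.00 / 1.315861 = $7,599.59

$7,599.59


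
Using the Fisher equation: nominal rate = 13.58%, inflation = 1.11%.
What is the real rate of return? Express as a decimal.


Formula: (1 + r_real) = (1 + r_nom) / (1 + inflation)
Substituting: (1 + r_real) = 1.1358 / 1.0111
(1 + r_real) = 1.123331
r_real = 1.123331 - 1 = 0.123331

0.123331


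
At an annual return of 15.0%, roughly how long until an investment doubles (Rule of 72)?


Formula: Years ≈ 72 / r
Substituting: Years ≈ 72 / 15.0
Years ≈ 4.8

4.8 years


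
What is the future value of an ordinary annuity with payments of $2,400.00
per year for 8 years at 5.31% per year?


Formula: FV = PMT * ((1+r)^n - 1) / r
Growth factor: (1 + 0.0531)^8 = 1.512714
Numerator: 1.512714 - 1 = 0.512714
FV = $2,400.00 * 0.512714 / 0.0531 = $23,173.53

$23,173.53


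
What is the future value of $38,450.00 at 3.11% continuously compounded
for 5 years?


Formula: FV = P * e^(r*t)
Exponent: r*t = 0.0311 * 5 = 0.1555
e^(0.1555) = 1.168242
FV = $38,450.00 * 1.168242 = $44,918.90

$44,918.90


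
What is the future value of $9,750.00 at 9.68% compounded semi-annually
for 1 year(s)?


Formula: FV = P * (1 + r/m)^(m*t)
Period rate: r/m = 0.0968 / 2 = 0.0484
Total periods: m*t = 2 * 1 = 2
Growth factor: (1 + 0.0484)^2 = 1.099143
FV = $9,750.00 * 1.099143 = $10,716.64

$10,716.64


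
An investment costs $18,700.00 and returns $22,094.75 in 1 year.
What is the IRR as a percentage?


Formula: IRR = C1/C0 - 1
Substituting: IRR = $22,094.75 / $18,700.00 - 1
Ratio: 1.181537 - 1 = 0.181537
IRR = 18.1537%

18.1537%


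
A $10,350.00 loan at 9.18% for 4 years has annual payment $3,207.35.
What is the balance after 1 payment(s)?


Formula: Balance = PV*(1+r)^k - PMT*((1+r)^k - 1)/r
Growth: (1 + 0.0918)^1 = 1.0918
Accumulated factor: ((1+r)^k - 1)/r = 1.0
Balance = $10,350.00 * 1.0918 - $3,207.35 * 1.0
Balance = $8,092.78

$8,092.78


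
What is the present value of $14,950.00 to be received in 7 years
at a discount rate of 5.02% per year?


Formula: PV = FV / (1 + r)^n
Substituting: PV = $14,950.00 / (1 + 0.0502)^7
Discount factor: (1.0502)^7 = 1.408978
PV = $14,950.00 / 1.408978 = $10,610.53

$10,610.53


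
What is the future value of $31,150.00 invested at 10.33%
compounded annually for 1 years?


Formula: FV = P * (1 + r)^n
Substituting: FV = $31,150.00 * (1 + 0.1033)^1
Growth factor: (1.1033)^1 = 1.1033
FV = $31,150.00 * 1.1033 = $34,367.80

$34,367.80


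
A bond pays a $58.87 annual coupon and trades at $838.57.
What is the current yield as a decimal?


Formula: Current yield = annual coupon / price
Substituting: CY = $58.87 / $838.57
CY = 0.070203

0.070203


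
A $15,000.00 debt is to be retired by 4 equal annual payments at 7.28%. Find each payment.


Formula: PMT = PV * r / (1 - (1+r)^(-n))
Denominator: 1 - (1 + 0.0728)^(-4) = 0.245038
Numerator: $15,000.00 * 0.0728 = 1092.0
PMT = 1092.0 / 0.245038 = $4,456.45

$4,456.45


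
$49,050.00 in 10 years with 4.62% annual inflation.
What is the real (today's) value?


Formula: Real value = nominal / (1 + inflation)^years
Price level: (1 + 0.0462)^10 = 1.570895
Real value = $49,050.00 / 1.570895 = $31,224.24

$31,224.24


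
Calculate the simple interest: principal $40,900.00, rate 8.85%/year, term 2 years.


Formula: I = P * r * t
Substituting: I = $40,900.00 * 0.0885 * 2
Step: I = $40,900.00 * 0.177
I = $7,239.30

$7,239.30


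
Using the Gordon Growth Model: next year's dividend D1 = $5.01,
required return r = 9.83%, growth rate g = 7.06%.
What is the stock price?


Formula: P = D1 / (r - g)
Spread: r - g = 0.0983 - 0.0706 = 0.0277
Substituting: P = $5.01 / 0.0277
P = $180.87

$180.87


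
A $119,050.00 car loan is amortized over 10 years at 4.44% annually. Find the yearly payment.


Formula: PMT = PV * r / (1 - (1+r)^(-n))
Denominator: 1 - (1 + 0.0444)^(-10) = 0.352363
Numerator: $119,050.00 * 0.0444 = 5285.82
PMT = 5285.82 / 0.352363 = $15,001.05

$15,001.05


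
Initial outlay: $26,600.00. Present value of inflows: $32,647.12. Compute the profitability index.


Formula: PI = PV(cash flows) / initial investment
Substituting: PI = $32,647.12 / $26,600.00
PI = 1.2273

1.2273


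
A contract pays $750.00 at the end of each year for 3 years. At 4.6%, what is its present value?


Formula: PV = PMT * (1 - (1+r)^(-n)) / r
Discount factor: (1 + 0.046)^(-3) = 0.873786
Bracket: 1 - 0.873786 = 0.126214
PV = $750.00 * 0.126214 / 0.046 = $2,057.84

$2,057.84


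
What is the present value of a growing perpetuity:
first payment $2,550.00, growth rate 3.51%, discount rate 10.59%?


Formula: PV = C / (r - g)
Spread: r - g = 0.1059 - 0.0351 = 0.0708
Substituting: PV = $2,550.00 / 0.0708
PV = $36,016.95

$36,016.95


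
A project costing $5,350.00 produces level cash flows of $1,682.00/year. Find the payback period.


Formula: Payback = investment / annual cash flow
Substituting: Payback = $5,350.00 / $1,682.00
Payback = 3.1807 years

3.1807 years


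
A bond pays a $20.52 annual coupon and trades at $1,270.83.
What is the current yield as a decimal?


Formula: Current yield = annual coupon / price
Substituting: CY = $20.52 / $1,270.83
CY = 0.016147

0.016147


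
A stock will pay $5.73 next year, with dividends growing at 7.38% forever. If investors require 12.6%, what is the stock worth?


Formula: P = D1 / (r - g)
Spread: r - g = 0.126 - 0.0738 = 0.0522
Substituting: P = $5.73 / 0.0522
P = $109.77

$109.77
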